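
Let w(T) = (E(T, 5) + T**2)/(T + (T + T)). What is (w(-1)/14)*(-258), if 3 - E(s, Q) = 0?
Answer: 172/7 ≈ 24.571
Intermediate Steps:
E(s, Q) = 3 (E(s, Q) = 3 - 1*0 = 3 + 0 = 3)
w(T) = (3 + T**2)/(3*T) (w(T) = (3 + T**2)/(T + (T + T)) = (3 + T**2)/(T + 2*T) = (3 + T**2)/((3*T)) = (3 + T**2)*(1/(3*T)) = (3 + T**2)/(3*T))
(w(-1)/14)*(-258) = ((1/(-1) + (1/3)*(-1))/14)*(-258) = ((-1 - 1/3)*(1/14))*(-258) = -4/3*1/14*(-258) = -2/21*(-258) = 172/7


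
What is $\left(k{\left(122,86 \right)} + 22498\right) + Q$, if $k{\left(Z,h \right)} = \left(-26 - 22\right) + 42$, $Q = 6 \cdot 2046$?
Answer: $34768$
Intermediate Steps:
$Q = 12276$
$k{\left(Z,h \right)} = -6$ ($k{\left(Z,h \right)} = -48 + 42 = -6$)
$\left(k{\left(122,86 \right)} + 22498\right) + Q = \left(-6 + 22498\right) + 12276 = 22492 + 12276 = 34768$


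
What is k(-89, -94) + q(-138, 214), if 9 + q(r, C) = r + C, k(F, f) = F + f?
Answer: -116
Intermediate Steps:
q(r, C) = -9 + C + r (q(r, C) = -9 + (r + C) = -9 + (C + r) = -9 + C + r)
k(-89, -94) + q(-138, 214) = (-89 - 94) + (-9 + 214 - 138) = -183 + 67 = -116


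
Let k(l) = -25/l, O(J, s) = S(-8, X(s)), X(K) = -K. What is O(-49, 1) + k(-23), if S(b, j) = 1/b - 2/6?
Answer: 347/552 ≈ 0.62862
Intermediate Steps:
S(b, j) = -⅓ + 1/b (S(b, j) = 1/b - 2*⅙ = 1/b - ⅓ = -⅓ + 1/b)
O(J, s) = -11/24 (O(J, s) = (⅓)*(3 - 1*(-8))/(-8) = (⅓)*(-⅛)*(3 + 8) = (⅓)*(-⅛)*11 = -11/24)
O(-49, 1) + k(-23) = -11/24 - 25/(-23) = -11/24 - 25*(-1/23) = -11/24 + 25/23 = 347/552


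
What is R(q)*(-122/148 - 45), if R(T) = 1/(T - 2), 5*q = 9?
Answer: 16955/74 ≈ 229.12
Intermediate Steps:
q = 9/5 (q = (⅕)*9 = 9/5 ≈ 1.8000)
R(T) = 1/(-2 + T)
R(q)*(-122/148 - 45) = (-122/148 - 45)/(-2 + 9/5) = (-122*1/148 - 45)/(-⅕) = -5*(-61/74 - 45) = -5*(-3391/74) = 16955/74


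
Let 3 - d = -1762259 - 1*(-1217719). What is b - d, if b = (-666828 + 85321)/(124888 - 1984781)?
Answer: -1012791132392/1859893 ≈ -5.4454e+5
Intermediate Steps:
d = 544543 (d = 3 - (-1762259 - 1*(-1217719)) = 3 - (-1762259 + 1217719) = 3 - 1*(-544540) = 3 + 544540 = 544543)
b = 581507/1859893 (b = -581507/(-1859893) = -581507*(-1/1859893) = 581507/1859893 ≈ 0.31266)
b - d = 581507/1859893 - 1*544543 = 581507/1859893 - 544543 = -1012791132392/1859893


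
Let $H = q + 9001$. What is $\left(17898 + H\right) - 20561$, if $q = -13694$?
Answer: $-7356$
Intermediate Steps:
$H = -4693$ ($H = -13694 + 9001 = -4693$)
$\left(17898 + H\right) - 20561 = \left(17898 - 4693\right) - 20561 = 13205 - 20561 = -7356$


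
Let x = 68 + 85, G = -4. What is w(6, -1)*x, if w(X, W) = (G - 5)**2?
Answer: 12393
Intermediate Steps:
w(X, W) = 81 (w(X, W) = (-4 - 5)**2 = (-9)**2 = 81)
x = 153
w(6, -1)*x = 81*153 = 12393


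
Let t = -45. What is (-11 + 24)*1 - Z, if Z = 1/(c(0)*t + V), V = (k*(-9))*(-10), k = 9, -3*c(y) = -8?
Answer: 8969/690 ≈ 12.999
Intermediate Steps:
c(y) = 8/3 (c(y) = -⅓*(-8) = 8/3)
V = 810 (V = (9*(-9))*(-10) = -81*(-10) = 810)
Z = 1/690 (Z = 1/((8/3)*(-45) + 810) = 1/(-120 + 810) = 1/690 ≈ 0.0014493)
(-11 + 24)*1 - Z = (-11 + 24)*1 - 1*1/690 = 13*1 - 1/690 = 13 - 1/690 = 8969/690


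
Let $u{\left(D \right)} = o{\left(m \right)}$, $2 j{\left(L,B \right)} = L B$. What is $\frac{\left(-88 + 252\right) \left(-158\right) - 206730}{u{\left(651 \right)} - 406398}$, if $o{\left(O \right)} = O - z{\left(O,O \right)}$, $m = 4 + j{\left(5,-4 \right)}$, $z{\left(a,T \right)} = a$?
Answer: $\frac{116321}{203199} \approx 0.57245$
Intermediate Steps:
$j{\left(L,B \right)} = \frac{B L}{2}$ ($j{\left(L,B \right)} = \frac{L B}{2} = \frac{B L}{2}$)
$m = -6$ ($m = 4 + \frac{1}{2} \left(-4\right) 5 = 4 - 10 = -6$)
$o{\left(O \right)} = 0$ ($o{\left(O \right)} = O - O = 0$)
$u{\left(D \right)} = 0$
$\frac{\left(-88 + 252\right) \left(-158\right) - 206730}{u{\left(651 \right)} - 406398} = \frac{\left(-88 + 252\right) \left(-158\right) - 206730}{0 - 406398} = \frac{164 \left(-158\right) - 206730}{-406398} = \left(-25912 - 206730\right) \left(- \frac{1}{406398}\right) = \left(-232642\right) \left(- \frac{1}{406398}\right) = \frac{116321}{203199}$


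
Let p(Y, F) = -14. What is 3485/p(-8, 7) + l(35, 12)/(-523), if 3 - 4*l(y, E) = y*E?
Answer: -3642391/14644 ≈ -248.73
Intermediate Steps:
l(y, E) = ¾ - E*y/4 (l(y, E) = ¾ - y*E/4 = ¾ - E*y/4)
3485/p(-8, 7) + l(35, 12)/(-523) = 3485/(-14) + (¾ - ¼*12*35)/(-523) = 3485*(-1/14) + (¾ - 105)*(-1/523) = -3485/14 - 417/4*(-1/523) = -3485/14 + 417/2092 = -3642391/14644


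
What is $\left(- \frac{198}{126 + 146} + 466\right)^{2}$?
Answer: $\frac{4003978729}{18496} \approx 2.1648 \cdot 10^{5}$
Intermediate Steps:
$\left(- \frac{198}{126 + 146} + 466\right)^{2} = \left(- \frac{198}{272} + 466\right)^{2} = \left(\left(-198\right) \frac{1}{272} + 466\right)^{2} = \left(- \frac{99}{136} + 466\right)^{2} = \left(\frac{63277}{136}\right)^{2} = \frac{4003978729}{18496}$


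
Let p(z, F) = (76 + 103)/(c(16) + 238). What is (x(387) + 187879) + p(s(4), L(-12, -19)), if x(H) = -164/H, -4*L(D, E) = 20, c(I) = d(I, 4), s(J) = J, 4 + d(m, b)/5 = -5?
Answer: 14032908010/74691 ≈ 1.8788e+5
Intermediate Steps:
d(m, b) = -45 (d(m, b) = -20 + 5*(-5) = -20 - 25 = -45)
c(I) = -45
L(D, E) = -5 (L(D, E) = -¼*20 = -5)
p(z, F) = 179/193 (p(z, F) = (76 + 103)/(-45 + 238) = 179/193)
(x(387) + 187879) + p(s(4), L(-12, -19)) = (-164/387 + 187879) + 179/193 = 72709009/387 + 179/193 = 14032908010/74691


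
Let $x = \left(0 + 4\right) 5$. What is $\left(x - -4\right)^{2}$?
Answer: $576$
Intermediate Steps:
$x = 20$ ($x = 4 \cdot 5 = 20$)
$\left(x - -4\right)^{2} = \left(20 - -4\right)^{2} = \left(20 + \left(-10 + 14\right)\right)^{2} = \left(20 + 4\right)^{2} = 24^{2} = 576$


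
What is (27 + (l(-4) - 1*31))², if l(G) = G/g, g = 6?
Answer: 196/9 ≈ 21.778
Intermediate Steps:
l(G) = G/6
(27 + (l(-4) - 1*31))² = (27 + ((⅙)*(-4) - 1*31))² = (27 + (-⅔ - 31))² = (27 - 95/3)² = (-14/3)² = 196/9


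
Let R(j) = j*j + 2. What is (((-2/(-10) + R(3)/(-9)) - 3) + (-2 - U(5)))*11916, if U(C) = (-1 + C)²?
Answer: -1312084/5 ≈ -2.6242e+5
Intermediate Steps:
R(j) = 2 + j² (R(j) = j² + 2 = 2 + j²)
(((-2/(-10) + R(3)/(-9)) - 3) + (-2 - U(5)))*11916 = (((-2/(-10) + (2 + 3²)/(-9)) - 3) + (-2 - (-1 + 5)²))*11916 = (((-2*(-⅒) + (2 + 9)*(-⅑)) - 3) + (-2 - 1*4²))*11916 = (((⅕ + 11*(-⅑)) - 3) + (-2 - 1*16))*11916 = (((⅕ - 11/9) - 3) + (-2 - 16))*11916 = ((-46/45 - 3) - 18)*11916 = (-181/45 - 18)*11916 = -991/45*11916 = -1312084/5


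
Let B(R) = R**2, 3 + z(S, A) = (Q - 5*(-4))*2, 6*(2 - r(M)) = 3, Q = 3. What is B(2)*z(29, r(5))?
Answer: 172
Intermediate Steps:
r(M) = 3/2 (r(M) = 2 - 1/6*3 = 2 - 1/2 = 3/2)
z(S, A) = 43 (z(S, A) = -3 + (3 - 5*(-4))*2 = -3 + (3 + 20)*2 = -3 + 23*2 = -3 + 46 = 43)
B(2)*z(29, r(5)) = 2**2*43 = 4*43 = 172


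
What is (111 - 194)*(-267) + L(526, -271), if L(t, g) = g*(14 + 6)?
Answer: 16741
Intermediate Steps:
L(t, g) = 20*g (L(t, g) = g*20 = 20*g)
(111 - 194)*(-267) + L(526, -271) = (111 - 194)*(-267) + 20*(-271) = -83*(-267) - 5420 = 22161 - 5420 = 16741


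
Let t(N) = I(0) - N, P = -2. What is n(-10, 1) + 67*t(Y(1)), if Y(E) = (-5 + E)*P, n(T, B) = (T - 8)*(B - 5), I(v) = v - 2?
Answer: -598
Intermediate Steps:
I(v) = -2 + v
n(T, B) = (-8 + T)*(-5 + B)
Y(E) = 10 - 2*E (Y(E) = (-5 + E)*(-2) = 10 - 2*E)
t(N) = -2 - N (t(N) = (-2 + 0) - N = -2 - N)
n(-10, 1) + 67*t(Y(1)) = (40 - 8*1 - 5*(-10) + 1*(-10)) + 67*(-2 - (10 - 2*1)) = (40 - 8 + 50 - 10) + 67*(-2 - (10 - 2)) = 72 + 67*(-2 - 1*8) = 72 + 67*(-2 - 8) = 72 + 67*(-10) = 72 - 670 = -598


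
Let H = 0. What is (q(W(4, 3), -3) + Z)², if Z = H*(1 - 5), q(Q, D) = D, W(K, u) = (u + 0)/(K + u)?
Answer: 9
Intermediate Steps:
W(K, u) = u/(K + u)
Z = 0 (Z = 0*(1 - 5) = 0*(-4) = 0)
(q(W(4, 3), -3) + Z)² = (-3 + 0)² = (-3)² = 9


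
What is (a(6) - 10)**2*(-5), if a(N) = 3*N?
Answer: -320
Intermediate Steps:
(a(6) - 10)**2*(-5) = (3*6 - 10)**2*(-5) = (18 - 10)**2*(-5) = 8**2*(-5) = 64*(-5) = -320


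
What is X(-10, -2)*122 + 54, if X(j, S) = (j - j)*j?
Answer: 54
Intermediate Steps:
X(j, S) = 0 (X(j, S) = 0*j = 0)
X(-10, -2)*122 + 54 = 0*122 + 54 = 0 + 54 = 54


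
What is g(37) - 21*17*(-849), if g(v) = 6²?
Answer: 303129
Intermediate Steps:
g(v) = 36
g(37) - 21*17*(-849) = 36 - 21*17*(-849) = 36 - 357*(-849) = 36 + 303093 = 303129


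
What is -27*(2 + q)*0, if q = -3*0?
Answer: 0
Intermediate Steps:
q = 0
-27*(2 + q)*0 = -27*(2 + 0)*0 = -54*0 = -27*0 = 0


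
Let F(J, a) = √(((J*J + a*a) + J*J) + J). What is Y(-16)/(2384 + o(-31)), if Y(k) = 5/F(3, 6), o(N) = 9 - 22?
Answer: 5*√57/135147 ≈ 0.00027932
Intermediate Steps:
o(N) = -13
F(J, a) = √(J + a² + 2*J²) (F(J, a) = √(((J² + a²) + J²) + J) = √((a² + 2*J²) + J) = √(J + a² + 2*J²))
Y(k) = 5*√57/57 (Y(k) = 5/(√(3 + 6² + 2*3²)) = 5/(√(3 + 36 + 2*9)) = 5/(√(3 + 36 + 18)) = 5/(√57) = 5*(√57/57) = 5*√57/57)
Y(-16)/(2384 + o(-31)) = (5*√57/57)/(2384 - 13) = (5*√57/57)/2371 = (5*√57/57)*(1/2371) = 5*√57/135147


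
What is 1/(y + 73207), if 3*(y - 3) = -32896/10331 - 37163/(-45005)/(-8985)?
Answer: 12532637085525/917501058494301497 ≈ 1.3660e-5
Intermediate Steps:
y = 24295374272822/12532637085525 (y = 3 + (-32896/10331 - 37163/(-45005)/(-8985))/3 = 3 + (-32896*1/10331 - 37163*(-1/45005)*(-1/8985))/3 = 3 + (-32896/10331 + (37163/45005)*(-1/8985))/3 = 3 + (-32896/10331 - 37163/404369925)/3 = 3 + (⅓)*(-13302536983753/4177545695175) = 3 - 13302536983753/12532637085525 = 24295374272822/12532637085525 ≈ 1.9386)
1/(y + 73207) = 1/(24295374272822/12532637085525 + 73207) = 1/(917501058494301497/12532637085525) = 12532637085525/917501058494301497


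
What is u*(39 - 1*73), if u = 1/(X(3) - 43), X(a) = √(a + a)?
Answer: 1462/1843 + 34*√6/1843 ≈ 0.83846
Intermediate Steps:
X(a) = √2*√a (X(a) = √(2*a) = √2*√a)
u = 1/(-43 + √6) (u = 1/(√2*√3 - 43) = 1/(√6 - 43) = 1/(-43 + √6) ≈ -0.024661)
u*(39 - 1*73) = (-43/1843 - √6/1843)*(39 - 1*73) = (-43/1843 - √6/1843)*(39 - 73) = (-43/1843 - √6/1843)*(-34) = 1462/1843 + 34*√6/1843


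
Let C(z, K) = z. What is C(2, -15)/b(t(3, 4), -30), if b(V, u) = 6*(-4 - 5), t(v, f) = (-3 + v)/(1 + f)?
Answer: -1/27 ≈ -0.037037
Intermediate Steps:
t(v, f) = (-3 + v)/(1 + f)
b(V, u) = -54 (b(V, u) = 6*(-9) = -54)
C(2, -15)/b(t(3, 4), -30) = 2/(-54) = 2*(-1/54) = -1/27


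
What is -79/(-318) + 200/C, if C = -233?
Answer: -45193/74094 ≈ -0.60994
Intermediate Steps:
-79/(-318) + 200/C = -79/(-318) + 200/(-233) = -79*(-1/318) + 200*(-1/233) = 79/318 - 200/233 = -45193/74094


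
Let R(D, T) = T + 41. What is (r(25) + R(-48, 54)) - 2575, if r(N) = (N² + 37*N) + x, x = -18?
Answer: -948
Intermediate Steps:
R(D, T) = 41 + T
r(N) = -18 + N² + 37*N (r(N) = (N² + 37*N) - 18 = -18 + N² + 37*N)
(r(25) + R(-48, 54)) - 2575 = ((-18 + 25² + 37*25) + (41 + 54)) - 2575 = ((-18 + 625 + 925) + 95) - 2575 = (1532 + 95) - 2575 = 1627 - 2575 = -948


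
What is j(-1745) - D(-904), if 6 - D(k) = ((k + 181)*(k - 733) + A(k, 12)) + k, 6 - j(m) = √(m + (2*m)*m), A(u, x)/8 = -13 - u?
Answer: 1189775 - √6088305 ≈ 1.1873e+6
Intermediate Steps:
A(u, x) = -104 - 8*u (A(u, x) = 8*(-13 - u) = -104 - 8*u)
j(m) = 6 - √(m + 2*m²) (j(m) = 6 - √(m + (2*m)*m) = 6 - √(m + 2*m²))
D(k) = 110 + 7*k - (-733 + k)*(181 + k) (D(k) = 6 - (((k + 181)*(k - 733) + (-104 - 8*k)) + k) = 6 - (((181 + k)*(-733 + k) + (-104 - 8*k)) + k) = 6 - (((-733 + k)*(181 + k) + (-104 - 8*k)) + k) = 6 - ((-104 - 8*k + (-733 + k)*(181 + k)) + k) = 6 - (-104 - 7*k + (-733 + k)*(181 + k)) = 6 + (104 + 7*k - (-733 + k)*(181 + k)) = 110 + 7*k - (-733 + k)*(181 + k))
j(-1745) - D(-904) = (6 - √(-1745*(1 + 2*(-1745)))) - (132783 - 1*(-904)² + 559*(-904)) = (6 - √(-1745*(1 - 3490))) - (132783 - 1*817216 - 505336) = (6 - √(-1745*(-3489))) - (132783 - 817216 - 505336) = (6 - √6088305) - 1*(-1189769) = (6 - √6088305) + 1189769 = 1189775 - √6088305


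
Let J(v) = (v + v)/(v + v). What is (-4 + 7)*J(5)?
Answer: 3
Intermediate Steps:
J(v) = 1 (J(v) = (2*v)/((2*v)) = (2*v)*(1/(2*v)) = 1)
(-4 + 7)*J(5) = (-4 + 7)*1 = 3*1 = 3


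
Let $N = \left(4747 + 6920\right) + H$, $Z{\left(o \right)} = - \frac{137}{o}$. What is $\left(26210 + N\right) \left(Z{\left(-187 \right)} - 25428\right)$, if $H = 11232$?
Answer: $- \frac{233508334991}{187} \approx -1.2487 \cdot 10^{9}$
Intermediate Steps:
$N = 22899$ ($N = \left(4747 + 6920\right) + 11232 = 11667 + 11232 = 22899$)
$\left(26210 + N\right) \left(Z{\left(-187 \right)} - 25428\right) = \left(26210 + 22899\right) \left(- \frac{137}{-187} - 25428\right) = 49109 \left(\left(-137\right) \left(- \frac{1}{187}\right) - 25428\right) = 49109 \left(\frac{137}{187} - 25428\right) = 49109 \left(- \frac{4754899}{187}\right) = - \frac{233508334991}{187}$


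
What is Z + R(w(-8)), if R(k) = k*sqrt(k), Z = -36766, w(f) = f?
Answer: -36766 - 16*I*sqrt(2) ≈ -36766.0 - 22.627*I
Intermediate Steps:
R(k) = k**(3/2)
Z + R(w(-8)) = -36766 + (-8)**(3/2) = -36766 - 16*I*sqrt(2)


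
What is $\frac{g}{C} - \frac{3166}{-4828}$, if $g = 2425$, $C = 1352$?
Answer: $\frac{3997083}{1631864} \approx 2.4494$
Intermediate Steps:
$\frac{g}{C} - \frac{3166}{-4828} = \frac{2425}{1352} - \frac{3166}{-4828} = 2425 \cdot \frac{1}{1352} - - \frac{1583}{2414} = \frac{2425}{1352} + \frac{1583}{2414} = \frac{3997083}{1631864}$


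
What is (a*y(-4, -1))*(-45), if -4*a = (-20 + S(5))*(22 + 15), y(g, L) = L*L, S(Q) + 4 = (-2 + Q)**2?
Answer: -24975/4 ≈ -6243.8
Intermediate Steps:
S(Q) = -4 + (-2 + Q)**2
y(g, L) = L**2
a = 555/4 (a = -(-20 + 5*(-4 + 5))*(22 + 15)/4 = -(-20 + 5*1)*37/4 = -(-20 + 5)*37/4 = -(-15)*37/4 = -1/4*(-555) = 555/4 ≈ 138.75)
(a*y(-4, -1))*(-45) = ((555/4)*(-1)**2)*(-45) = ((555/4)*1)*(-45) = (555/4)*(-45) = -24975/4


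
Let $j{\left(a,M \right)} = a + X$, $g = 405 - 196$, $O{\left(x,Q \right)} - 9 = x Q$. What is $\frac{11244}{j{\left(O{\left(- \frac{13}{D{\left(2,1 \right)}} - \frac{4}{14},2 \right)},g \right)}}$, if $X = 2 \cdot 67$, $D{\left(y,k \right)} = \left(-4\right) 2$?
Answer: $\frac{314832}{4079} \approx 77.184$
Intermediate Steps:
$D{\left(y,k \right)} = -8$
$O{\left(x,Q \right)} = 9 + Q x$ ($O{\left(x,Q \right)} = 9 + x Q = 9 + Q x$)
$X = 134$
$g = 209$
$j{\left(a,M \right)} = 134 + a$ ($j{\left(a,M \right)} = a + 134 = 134 + a$)
$\frac{11244}{j{\left(O{\left(- \frac{13}{D{\left(2,1 \right)}} - \frac{4}{14},2 \right)},g \right)}} = \frac{11244}{134 + \left(9 + 2 \left(- \frac{13}{-8} - \frac{4}{14}\right)\right)} = \frac{11244}{134 + \left(9 + 2 \left(\left(-13\right) \left(- \frac{1}{8}\right) - \frac{2}{7}\right)\right)} = \frac{11244}{134 + \left(9 + 2 \left(\frac{13}{8} - \frac{2}{7}\right)\right)} = \frac{11244}{134 + \left(9 + 2 \cdot \frac{75}{56}\right)} = \frac{11244}{134 + \left(9 + \frac{75}{28}\right)} = \frac{11244}{134 + \frac{327}{28}} = \frac{11244}{\frac{4079}{28}} = 11244 \cdot \frac{28}{4079} = \frac{314832}{4079}$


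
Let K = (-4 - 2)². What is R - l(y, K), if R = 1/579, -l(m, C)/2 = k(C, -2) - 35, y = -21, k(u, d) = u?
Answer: 1159/579 ≈ 2.0017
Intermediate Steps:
K = 36 (K = (-6)² = 36)
l(m, C) = 70 - 2*C (l(m, C) = -2*(C - 35) = -2*(-35 + C) = 70 - 2*C)
R = 1/579 ≈ 0.0017271
R - l(y, K) = 1/579 - (70 - 2*36) = 1/579 - (70 - 72) = 1/579 - 1*(-2) = 1/579 + 2 = 1159/579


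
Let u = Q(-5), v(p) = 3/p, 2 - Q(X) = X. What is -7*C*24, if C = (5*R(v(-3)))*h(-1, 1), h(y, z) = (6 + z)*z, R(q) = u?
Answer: -41160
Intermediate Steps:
Q(X) = 2 - X
u = 7 (u = 2 - 1*(-5) = 2 + 5 = 7)
R(q) = 7
h(y, z) = z*(6 + z)
C = 245 (C = (5*7)*(1*(6 + 1)) = 35*(1*7) = 35*7 = 245)
-7*C*24 = -7*245*24 = -1715*24 = -41160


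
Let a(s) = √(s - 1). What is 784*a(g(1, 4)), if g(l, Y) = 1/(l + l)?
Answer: 392*I*√2 ≈ 554.37*I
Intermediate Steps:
g(l, Y) = 1/(2*l)
a(s) = √(-1 + s)
784*a(g(1, 4)) = 784*√(-1 + (½)/1) = 784*√(-1 + (½)*1) = 784*√(-1 + ½) = 784*√(-½) = 784*(I*√2/2) = 392*I*√2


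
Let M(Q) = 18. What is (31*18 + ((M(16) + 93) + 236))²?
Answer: 819025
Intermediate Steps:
(31*18 + ((M(16) + 93) + 236))² = (31*18 + ((18 + 93) + 236))² = (558 + (111 + 236))² = (558 + 347)² = 905² = 819025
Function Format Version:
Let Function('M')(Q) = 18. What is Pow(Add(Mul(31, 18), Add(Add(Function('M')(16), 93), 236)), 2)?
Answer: 819025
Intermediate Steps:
Pow(Add(Mul(31, 18), Add(Add(Function('M')(16), 93), 236)), 2) = Pow(Add(Mul(31, 18), Add(Add(18, 93), 236)), 2) = Pow(Add(558, Add(111, 236)), 2) = Pow(Add(558, 347), 2) = Pow(905, 2) = 819025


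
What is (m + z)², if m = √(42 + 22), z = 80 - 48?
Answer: 1600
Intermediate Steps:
z = 32
m = 8 (m = √64 = 8)
(m + z)² = (8 + 32)² = 40² = 1600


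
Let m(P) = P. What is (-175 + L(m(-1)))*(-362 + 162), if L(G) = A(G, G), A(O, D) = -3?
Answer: 35600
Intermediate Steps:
L(G) = -3
(-175 + L(m(-1)))*(-362 + 162) = (-175 - 3)*(-362 + 162) = -178*(-200) = 35600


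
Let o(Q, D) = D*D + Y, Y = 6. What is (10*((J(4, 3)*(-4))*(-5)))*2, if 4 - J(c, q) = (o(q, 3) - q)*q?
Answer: -12800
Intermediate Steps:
o(Q, D) = 6 + D**2 (o(Q, D) = D*D + 6 = D**2 + 6 = 6 + D**2)
J(c, q) = 4 - q*(15 - q) (J(c, q) = 4 - ((6 + 3**2) - q)*q = 4 - ((6 + 9) - q)*q = 4 - (15 - q)*q = 4 - q*(15 - q))
(10*((J(4, 3)*(-4))*(-5)))*2 = (10*(((4 + 3**2 - 15*3)*(-4))*(-5)))*2 = (10*(((4 + 9 - 45)*(-4))*(-5)))*2 = (10*(-32*(-4)*(-5)))*2 = (10*(128*(-5)))*2 = (10*(-640))*2 = -6400*2 = -12800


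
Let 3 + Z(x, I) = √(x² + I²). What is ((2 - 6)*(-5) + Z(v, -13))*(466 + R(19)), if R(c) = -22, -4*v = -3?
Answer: 7548 + 111*√2713 ≈ 13330.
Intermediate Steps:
v = ¾ (v = -¼*(-3) = ¾ ≈ 0.75000)
Z(x, I) = -3 + √(I² + x²) (Z(x, I) = -3 + √(x² + I²) = -3 + √(I² + x²))
((2 - 6)*(-5) + Z(v, -13))*(466 + R(19)) = ((2 - 6)*(-5) + (-3 + √((-13)² + (¾)²)))*(466 - 22) = (-4*(-5) + (-3 + √(169 + 9/16)))*444 = (20 + (-3 + √(2713/16)))*444 = (20 + (-3 + √2713/4))*444 = (17 + √2713/4)*444 = 7548 + 111*√2713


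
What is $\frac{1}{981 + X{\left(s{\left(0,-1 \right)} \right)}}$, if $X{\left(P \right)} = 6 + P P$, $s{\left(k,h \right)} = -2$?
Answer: $\frac{1}{991} \approx 0.0010091$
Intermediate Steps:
$X{\left(P \right)} = 6 + P^{2}$
$\frac{1}{981 + X{\left(s{\left(0,-1 \right)} \right)}} = \frac{1}{981 + \left(6 + \left(-2\right)^{2}\right)} = \frac{1}{981 + \left(6 + 4\right)} = \frac{1}{981 + 10} = \frac{1}{991}$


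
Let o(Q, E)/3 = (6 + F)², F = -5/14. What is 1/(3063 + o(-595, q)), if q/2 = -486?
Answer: 196/619071 ≈ 0.00031660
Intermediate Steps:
q = -972 (q = 2*(-486) = -972)
F = -5/14 (F = -5*1/14 = -5/14 ≈ -0.35714)
o(Q, E) = 18723/196 (o(Q, E) = 3*(6 - 5/14)² = 3*(79/14)² = 3*(6241/196) = 18723/196)
1/(3063 + o(-595, q)) = 1/(3063 + 18723/196) = 1/(619071/196) = 196/619071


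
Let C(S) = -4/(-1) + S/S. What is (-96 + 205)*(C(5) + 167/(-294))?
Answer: 142027/294 ≈ 483.08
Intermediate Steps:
C(S) = 5 (C(S) = -4*(-1) + 1 = 4 + 1 = 5)
(-96 + 205)*(C(5) + 167/(-294)) = (-96 + 205)*(5 + 167/(-294)) = 109*(5 + 167*(-1/294)) = 109*(5 - 167/294) = 109*(1303/294) = 142027/294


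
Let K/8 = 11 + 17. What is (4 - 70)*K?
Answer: -14784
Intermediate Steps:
K = 224 (K = 8*(11 + 17) = 8*28 = 224)
(4 - 70)*K = (4 - 70)*224 = -66*224 = -14784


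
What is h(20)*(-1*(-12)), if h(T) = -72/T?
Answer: -216/5 ≈ -43.200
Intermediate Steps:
h(20)*(-1*(-12)) = (-72/20)*(-1*(-12)) = -72*1/20*12 = -18/5*12 = -216/5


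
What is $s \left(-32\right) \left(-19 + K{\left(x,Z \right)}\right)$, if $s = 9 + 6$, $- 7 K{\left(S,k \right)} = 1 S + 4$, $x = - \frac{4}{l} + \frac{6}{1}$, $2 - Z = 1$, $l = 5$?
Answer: $\frac{68256}{7} \approx 9750.9$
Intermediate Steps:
$Z = 1$ ($Z = 2 - 1 = 1$)
$x = \frac{26}{5}$ ($x = - \frac{4}{5} + \frac{6}{1} = \left(-4\right) \frac{1}{5} + 6 \cdot 1 = - \frac{4}{5} + 6 = \frac{26}{5} \approx 5.2$)
$K{\left(S,k \right)} = - \frac{4}{7} - \frac{S}{7}$ ($K{\left(S,k \right)} = - \frac{1 S + 4}{7} = - \frac{S + 4}{7} = - \frac{4 + S}{7} = - \frac{4}{7} - \frac{S}{7}$)
$s = 15$
$s \left(-32\right) \left(-19 + K{\left(x,Z \right)}\right) = 15 \left(-32\right) \left(-19 - \frac{46}{35}\right) = - 480 \left(-19 - \frac{46}{35}\right) = \left(-480\right) \left(- \frac{711}{35}\right) = \frac{68256}{7}$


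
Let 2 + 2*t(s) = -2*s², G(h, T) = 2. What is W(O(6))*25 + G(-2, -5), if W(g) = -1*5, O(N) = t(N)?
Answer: -123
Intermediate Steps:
t(s) = -1 - s² (t(s) = -1 + (-2*s²)/2 = -1 - s²)
O(N) = -1 - N²
W(g) = -5
W(O(6))*25 + G(-2, -5) = -5*25 + 2 = -125 + 2 = -123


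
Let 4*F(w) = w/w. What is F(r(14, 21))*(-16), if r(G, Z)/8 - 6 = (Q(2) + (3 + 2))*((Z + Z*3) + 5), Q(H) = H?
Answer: -4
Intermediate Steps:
r(G, Z) = 328 + 224*Z (r(G, Z) = 48 + 8*((2 + (3 + 2))*((Z + Z*3) + 5)) = 48 + 8*((2 + 5)*((Z + 3*Z) + 5)) = 48 + 8*(7*(4*Z + 5)) = 48 + 8*(7*(5 + 4*Z)) = 48 + 8*(35 + 28*Z) = 48 + (280 + 224*Z) = 328 + 224*Z)
F(w) = 1/4 (F(w) = (w/w)/4 = (1/4)*1 = 1/4)
F(r(14, 21))*(-16) = (1/4)*(-16) = -4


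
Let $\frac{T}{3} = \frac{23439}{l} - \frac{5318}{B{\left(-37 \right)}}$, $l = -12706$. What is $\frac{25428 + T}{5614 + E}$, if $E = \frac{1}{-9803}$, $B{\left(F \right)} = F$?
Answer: $\frac{119149308823833}{25872713423002} \approx 4.6052$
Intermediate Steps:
$E = - \frac{1}{9803} \approx -0.00010201$
$T = \frac{200109795}{470122}$ ($T = 3 \left(\frac{23439}{-12706} - \frac{5318}{-37}\right) = 3 \left(23439 \left(- \frac{1}{12706}\right) - - \frac{5318}{37}\right) = 3 \left(- \frac{23439}{12706} + \frac{5318}{37}\right) = 3 \cdot \frac{66703265}{470122} = \frac{200109795}{470122} \approx 425.66$)
$\frac{25428 + T}{5614 + E} = \frac{25428 + \frac{200109795}{470122}}{5614 - \frac{1}{9803}} = \frac{12154372011}{470122 \cdot \frac{55034041}{9803}} = \frac{12154372011}{470122} \cdot \frac{9803}{55034041} = \frac{119149308823833}{25872713423002}$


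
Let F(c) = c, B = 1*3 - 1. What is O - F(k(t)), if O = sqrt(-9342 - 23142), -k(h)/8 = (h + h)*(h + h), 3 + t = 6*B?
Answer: 2592 + 2*I*sqrt(8121) ≈ 2592.0 + 180.23*I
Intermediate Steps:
B = 2 (B = 3 - 1 = 2)
t = 9 (t = -3 + 6*2 = -3 + 12 = 9)
k(h) = -32*h**2 (k(h) = -8*(h + h)*(h + h) = -8*2*h*2*h = -32*h**2)
O = 2*I*sqrt(8121) (O = sqrt(-32484) = 2*I*sqrt(8121) ≈ 180.23*I)
O - F(k(t)) = 2*I*sqrt(8121) - (-32)*9**2 = 2*I*sqrt(8121) - (-32)*81 = 2*I*sqrt(8121) - 1*(-2592) = 2*I*sqrt(8121) + 2592 = 2592 + 2*I*sqrt(8121)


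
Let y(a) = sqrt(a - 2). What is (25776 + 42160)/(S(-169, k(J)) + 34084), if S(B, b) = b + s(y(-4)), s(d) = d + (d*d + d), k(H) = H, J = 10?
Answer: -33968*I/(sqrt(6) - 17044*I) ≈ 1.993 - 0.00028642*I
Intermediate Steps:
y(a) = sqrt(-2 + a)
s(d) = d**2 + 2*d (s(d) = d + (d**2 + d) = d + (d + d**2) = d**2 + 2*d)
S(B, b) = b + I*sqrt(6)*(2 + I*sqrt(6)) (S(B, b) = b + sqrt(-2 - 4)*(2 + sqrt(-2 - 4)) = b + sqrt(-6)*(2 + sqrt(-6)) = b + (I*sqrt(6))*(2 + I*sqrt(6)) = b + I*sqrt(6)*(2 + I*sqrt(6)))
(25776 + 42160)/(S(-169, k(J)) + 34084) = (25776 + 42160)/((-6 + 10 + 2*I*sqrt(6)) + 34084) = 67936/((4 + 2*I*sqrt(6)) + 34084) = 67936/(34088 + 2*I*sqrt(6))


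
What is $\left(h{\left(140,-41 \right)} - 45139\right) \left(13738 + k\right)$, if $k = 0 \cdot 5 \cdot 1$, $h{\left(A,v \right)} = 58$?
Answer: $-619322778$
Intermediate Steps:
$k = 0$ ($k = 0 \cdot 1 = 0$)
$\left(h{\left(140,-41 \right)} - 45139\right) \left(13738 + k\right) = \left(58 - 45139\right) \left(13738 + 0\right) = \left(-45081\right) 13738 = -619322778$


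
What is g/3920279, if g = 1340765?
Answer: 1340765/3920279 ≈ 0.34201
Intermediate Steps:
g/3920279 = 1340765/3920279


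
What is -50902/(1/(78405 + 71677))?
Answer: -7639473964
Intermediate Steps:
-50902/(1/(78405 + 71677)) = -50902/(1/150082) = -50902/1/150082 = -50902*150082 = -7639473964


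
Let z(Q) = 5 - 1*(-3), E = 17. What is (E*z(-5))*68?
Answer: 9248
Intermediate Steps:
z(Q) = 8 (z(Q) = 5 + 3 = 8)
(E*z(-5))*68 = (17*8)*68 = 136*68 = 9248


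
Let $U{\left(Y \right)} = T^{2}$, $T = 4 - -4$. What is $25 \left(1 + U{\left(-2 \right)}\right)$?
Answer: $1625$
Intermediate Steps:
$T = 8$ ($T = 4 + 4 = 8$)
$U{\left(Y \right)} = 64$ ($U{\left(Y \right)} = 8^{2} = 64$)
$25 \left(1 + U{\left(-2 \right)}\right) = 25 \left(1 + 64\right) = 25 \cdot 65 = 1625$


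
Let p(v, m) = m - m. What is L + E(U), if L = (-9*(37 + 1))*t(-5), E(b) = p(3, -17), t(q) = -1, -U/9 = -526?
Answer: 342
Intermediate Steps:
U = 4734 (U = -9*(-526) = 4734)
p(v, m) = 0
E(b) = 0
L = 342 (L = -9*(37 + 1)*(-1) = -9*38*(-1) = -342*(-1) = 342)
L + E(U) = 342 + 0 = 342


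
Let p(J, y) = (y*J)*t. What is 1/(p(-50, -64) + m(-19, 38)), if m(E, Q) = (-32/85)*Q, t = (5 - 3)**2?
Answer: 85/1086784 ≈ 7.8212e-5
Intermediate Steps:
t = 4 (t = 2**2 = 4)
m(E, Q) = -32*Q/85 (m(E, Q) = (-32*1/85)*Q = -32*Q/85)
p(J, y) = 4*J*y (p(J, y) = (y*J)*4 = (J*y)*4 = 4*J*y)
1/(p(-50, -64) + m(-19, 38)) = 1/(4*(-50)*(-64) - 32/85*38) = 1/(12800 - 1216/85) = 1/(1086784/85) = 85/1086784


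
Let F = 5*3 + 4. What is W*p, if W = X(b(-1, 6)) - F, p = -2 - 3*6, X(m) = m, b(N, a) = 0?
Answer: 380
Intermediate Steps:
F = 19 (F = 15 + 4 = 19)
p = -20 (p = -2 - 18 = -20)
W = -19 (W = 0 - 1*19 = 0 - 19 = -19)
W*p = -19*(-20) = 380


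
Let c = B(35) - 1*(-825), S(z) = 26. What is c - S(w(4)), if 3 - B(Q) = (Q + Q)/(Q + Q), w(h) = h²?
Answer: 801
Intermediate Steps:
B(Q) = 2 (B(Q) = 3 - (Q + Q)/(Q + Q) = 3 - 2*Q/(2*Q) = 3 - 2*Q*1/(2*Q) = 3 - 1*1 = 3 - 1 = 2)
c = 827 (c = 2 - 1*(-825) = 2 + 825 = 827)
c - S(w(4)) = 827 - 1*26 = 827 - 26 = 801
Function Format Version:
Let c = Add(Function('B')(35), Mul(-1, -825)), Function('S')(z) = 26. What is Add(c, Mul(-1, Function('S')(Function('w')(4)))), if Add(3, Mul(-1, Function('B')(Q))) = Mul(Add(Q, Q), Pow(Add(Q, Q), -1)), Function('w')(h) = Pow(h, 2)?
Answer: 801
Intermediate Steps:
Function('B')(Q) = 2 (Function('B')(Q) = Add(3, Mul(-1, Mul(Add(Q, Q), Pow(Add(Q, Q), -1)))) = Add(3, Mul(-1, Mul(Mul(2, Q), Pow(Mul(2, Q), -1)))) = Add(3, Mul(-1, Mul(Mul(2, Q), Mul(Rational(1, 2), Pow(Q, -1))))) = Add(3, Mul(-1, 1)) = Add(3, -1) = 2)
c = 827 (c = Add(2, Mul(-1, -825)) = Add(2, 825) = 827)
Add(c, Mul(-1, Function('S')(Function('w')(4)))) = Add(827, Mul(-1, 26)) = Add(827, -26) = 801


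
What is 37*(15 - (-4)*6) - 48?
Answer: 1395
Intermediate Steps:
37*(15 - (-4)*6) - 48 = 37*(15 - 1*(-24)) - 48 = 37*(15 + 24) - 48 = 37*39 - 48 = 1443 - 48 = 1395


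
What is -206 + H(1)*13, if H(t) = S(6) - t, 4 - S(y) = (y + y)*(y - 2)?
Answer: -791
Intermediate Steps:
S(y) = 4 - 2*y*(-2 + y) (S(y) = 4 - (y + y)*(y - 2) = 4 - 2*y*(-2 + y))
H(t) = -44 - t (H(t) = (4 - 2*6² + 4*6) - t = (4 - 2*36 + 24) - t = (4 - 72 + 24) - t = -44 - t)
-206 + H(1)*13 = -206 + (-44 - 1*1)*13 = -206 + (-44 - 1)*13 = -206 - 45*13 = -206 - 585 = -791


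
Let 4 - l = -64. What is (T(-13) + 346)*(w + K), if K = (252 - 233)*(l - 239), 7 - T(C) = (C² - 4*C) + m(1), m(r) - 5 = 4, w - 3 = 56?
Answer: -392370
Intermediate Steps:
l = 68 (l = 4 - 1*(-64) = 4 + 64 = 68)
w = 59 (w = 3 + 56 = 59)
m(r) = 9 (m(r) = 5 + 4 = 9)
T(C) = -2 - C² + 4*C (T(C) = 7 - ((C² - 4*C) + 9) = 7 - (9 + C² - 4*C) = 7 + (-9 - C² + 4*C) = -2 - C² + 4*C)
K = -3249 (K = (252 - 233)*(68 - 239) = 19*(-171) = -3249)
(T(-13) + 346)*(w + K) = ((-2 - 1*(-13)² + 4*(-13)) + 346)*(59 - 3249) = ((-2 - 1*169 - 52) + 346)*(-3190) = ((-2 - 169 - 52) + 346)*(-3190) = (-223 + 346)*(-3190) = 123*(-3190) = -392370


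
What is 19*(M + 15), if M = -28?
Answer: -247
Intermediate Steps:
19*(M + 15) = 19*(-28 + 15) = 19*(-13) = -247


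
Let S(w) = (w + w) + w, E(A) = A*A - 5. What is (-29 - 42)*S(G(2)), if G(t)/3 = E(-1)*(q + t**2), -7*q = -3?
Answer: 79236/7 ≈ 11319.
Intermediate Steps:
q = 3/7 (q = -1/7*(-3) = 3/7 ≈ 0.42857)
E(A) = -5 + A**2 (E(A) = A**2 - 5 = -5 + A**2)
G(t) = -36/7 - 12*t**2 (G(t) = 3*((-5 + (-1)**2)*(3/7 + t**2)) = 3*((-5 + 1)*(3/7 + t**2)) = 3*(-4*(3/7 + t**2)) = 3*(-12/7 - 4*t**2) = -36/7 - 12*t**2)
S(w) = 3*w (S(w) = 2*w + w = 3*w)
(-29 - 42)*S(G(2)) = (-29 - 42)*(3*(-36/7 - 12*2**2)) = -213*(-36/7 - 12*4) = -213*(-36/7 - 48) = -213*(-372)/7 = -71*(-1116/7) = 79236/7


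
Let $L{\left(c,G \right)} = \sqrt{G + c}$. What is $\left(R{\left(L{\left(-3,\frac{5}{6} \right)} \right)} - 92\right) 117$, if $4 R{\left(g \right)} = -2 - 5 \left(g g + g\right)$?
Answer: $- \frac{84045}{8} - \frac{195 i \sqrt{78}}{8} \approx -10506.0 - 215.27 i$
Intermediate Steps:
$R{\left(g \right)} = - \frac{1}{2} - \frac{5 g}{4} - \frac{5 g^{2}}{4}$ ($R{\left(g \right)} = \frac{-2 - 5 \left(g g + g\right)}{4} = \frac{-2 - 5 \left(g^{2} + g\right)}{4} = \frac{-2 - 5 \left(g + g^{2}\right)}{4} = \frac{-2 - \left(5 g + 5 g^{2}\right)}{4} = \frac{-2 - 5 g - 5 g^{2}}{4} = - \frac{1}{2} - \frac{5 g}{4} - \frac{5 g^{2}}{4}$)
$\left(R{\left(L{\left(-3,\frac{5}{6} \right)} \right)} - 92\right) 117 = \left(\left(- \frac{1}{2} - \frac{5 \sqrt{\frac{5}{6} - 3}}{4} - \frac{5 \left(\sqrt{\frac{5}{6} - 3}\right)^{2}}{4}\right) - 92\right) 117 = \left(\left(- \frac{1}{2} - \frac{5 \sqrt{- \frac{13}{6}}}{4} - \frac{5 \left(\sqrt{- \frac{13}{6}}\right)^{2}}{4}\right) - 92\right) 117 = \left(\left(- \frac{1}{2} - \frac{5 \frac{i \sqrt{78}}{6}}{4} - \frac{5 \left(\frac{i \sqrt{78}}{6}\right)^{2}}{4}\right) - 92\right) 117 = \left(\left(- \frac{1}{2} - \frac{5 i \sqrt{78}}{24} - - \frac{65}{24}\right) - 92\right) 117 = \left(\left(- \frac{1}{2} - \frac{5 i \sqrt{78}}{24} + \frac{65}{24}\right) - 92\right) 117 = \left(\left(\frac{53}{24} - \frac{5 i \sqrt{78}}{24}\right) - 92\right) 117 = \left(- \frac{2155}{24} - \frac{5 i \sqrt{78}}{24}\right) 117 = - \frac{84045}{8} - \frac{195 i \sqrt{78}}{8}$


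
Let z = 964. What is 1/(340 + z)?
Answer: 1/1304 ≈ 0.00076687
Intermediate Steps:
1/(340 + z) = 1/(340 + 964) = 1/1304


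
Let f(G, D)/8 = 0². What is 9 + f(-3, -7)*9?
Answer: 9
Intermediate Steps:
f(G, D) = 0 (f(G, D) = 8*0² = 8*0 = 0)
9 + f(-3, -7)*9 = 9 + 0*9 = 9 + 0 = 9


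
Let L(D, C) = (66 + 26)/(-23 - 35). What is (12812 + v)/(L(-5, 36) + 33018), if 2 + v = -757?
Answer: 349537/957476 ≈ 0.36506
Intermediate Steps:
v = -759 (v = -2 - 757 = -759)
L(D, C) = -46/29 (L(D, C) = 92/(-58) = 92*(-1/58) = -46/29)
(12812 + v)/(L(-5, 36) + 33018) = (12812 - 759)/(-46/29 + 33018) = 12053/(957476/29) = 12053*(29/957476) = 349537/957476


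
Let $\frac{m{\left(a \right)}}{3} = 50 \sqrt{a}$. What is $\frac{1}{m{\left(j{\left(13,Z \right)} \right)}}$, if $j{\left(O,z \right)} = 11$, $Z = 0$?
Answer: $\frac{\sqrt{11}}{1650} \approx 0.0020101$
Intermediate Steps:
$m{\left(a \right)} = 150 \sqrt{a}$ ($m{\left(a \right)} = 3 \cdot 50 \sqrt{a} = 150 \sqrt{a}$)
$\frac{1}{m{\left(j{\left(13,Z \right)} \right)}} = \frac{1}{150 \sqrt{11}} = \frac{\sqrt{11}}{1650}$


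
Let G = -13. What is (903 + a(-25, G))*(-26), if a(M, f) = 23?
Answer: -24076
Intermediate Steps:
(903 + a(-25, G))*(-26) = (903 + 23)*(-26) = 926*(-26) = -24076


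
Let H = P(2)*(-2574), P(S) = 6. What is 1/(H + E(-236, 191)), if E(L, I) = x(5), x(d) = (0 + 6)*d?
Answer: -1/15414 ≈ -6.4876e-5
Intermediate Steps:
x(d) = 6*d
E(L, I) = 30 (E(L, I) = 6*5 = 30)
H = -15444 (H = 6*(-2574) = -15444)
1/(H + E(-236, 191)) = 1/(-15444 + 30) = 1/(-15414) = -1/15414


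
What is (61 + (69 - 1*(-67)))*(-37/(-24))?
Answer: 7289/24 ≈ 303.71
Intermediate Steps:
(61 + (69 - 1*(-67)))*(-37/(-24)) = (61 + (69 + 67))*(-37*(-1/24)) = (61 + 136)*(37/24) = 197*(37/24) = 7289/24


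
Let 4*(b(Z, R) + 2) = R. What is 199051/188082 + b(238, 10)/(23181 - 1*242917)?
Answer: 43738576495/41328386352 ≈ 1.0583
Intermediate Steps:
b(Z, R) = -2 + R/4
199051/188082 + b(238, 10)/(23181 - 1*242917) = 199051/188082 + (-2 + (1/4)*10)/(23181 - 1*242917) = 199051*(1/188082) + (-2 + 5/2)/(23181 - 242917) = 199051/188082 + (1/2)/(-219736) = 199051/188082 + (1/2)*(-1/219736) = 199051/188082 - 1/439472 = 43738576495/41328386352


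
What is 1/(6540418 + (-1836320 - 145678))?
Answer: 1/4558420 ≈ 2.1937e-7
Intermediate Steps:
1/(6540418 + (-1836320 - 145678)) = 1/(6540418 - 1981998) = 1/4558420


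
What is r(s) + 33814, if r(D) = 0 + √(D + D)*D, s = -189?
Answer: 33814 - 567*I*√42 ≈ 33814.0 - 3674.6*I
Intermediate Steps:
r(D) = √2*D^(3/2) (r(D) = 0 + √(2*D)*D = 0 + (√2*√D)*D = 0 + √2*D^(3/2) = √2*D^(3/2))
r(s) + 33814 = √2*(-189)^(3/2) + 33814 = √2*(-567*I*√21) + 33814 = -567*I*√42 + 33814 = 33814 - 567*I*√42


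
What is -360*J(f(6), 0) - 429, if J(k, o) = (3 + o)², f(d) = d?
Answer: -3669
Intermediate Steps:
-360*J(f(6), 0) - 429 = -360*(3 + 0)² - 429 = -360*3² - 429 = -360*9 - 429 = -3240 - 429 = -3669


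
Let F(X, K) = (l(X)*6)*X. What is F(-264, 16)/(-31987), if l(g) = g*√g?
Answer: -836352*I*√66/31987 ≈ -212.42*I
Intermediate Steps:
l(g) = g^(3/2)
F(X, K) = 6*X^(5/2) (F(X, K) = (X^(3/2)*6)*X = (6*X^(3/2))*X = 6*X^(5/2))
F(-264, 16)/(-31987) = (6*(-264)^(5/2))/(-31987) = (6*(139392*I*√66))*(-1/31987) = (836352*I*√66)*(-1/31987) = -836352*I*√66/31987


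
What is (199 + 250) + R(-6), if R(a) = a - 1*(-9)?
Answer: 452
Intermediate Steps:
R(a) = 9 + a (R(a) = a + 9 = 9 + a)
(199 + 250) + R(-6) = (199 + 250) + (9 - 6) = 449 + 3 = 452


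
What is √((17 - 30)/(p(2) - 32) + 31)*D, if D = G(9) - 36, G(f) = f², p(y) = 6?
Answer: 135*√14/2 ≈ 252.56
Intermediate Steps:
D = 45 (D = 9² - 36 = 81 - 36 = 45)
√((17 - 30)/(p(2) - 32) + 31)*D = √((17 - 30)/(6 - 32) + 31)*45 = √(-13/(-26) + 31)*45 = √(-13*(-1/26) + 31)*45 = √(½ + 31)*45 = √(63/2)*45 = (3*√14/2)*45 = 135*√14/2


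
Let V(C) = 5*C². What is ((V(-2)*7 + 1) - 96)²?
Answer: 2025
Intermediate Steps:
((V(-2)*7 + 1) - 96)² = (((5*(-2)²)*7 + 1) - 96)² = (((5*4)*7 + 1) - 96)² = ((20*7 + 1) - 96)² = ((140 + 1) - 96)² = (141 - 96)² = 45² = 2025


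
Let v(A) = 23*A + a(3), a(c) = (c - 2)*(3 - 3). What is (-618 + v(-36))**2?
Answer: 2090916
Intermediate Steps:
a(c) = 0 (a(c) = (-2 + c)*0 = 0)
v(A) = 23*A (v(A) = 23*A + 0 = 23*A)
(-618 + v(-36))**2 = (-618 + 23*(-36))**2 = (-618 - 828)**2 = (-1446)**2 = 2090916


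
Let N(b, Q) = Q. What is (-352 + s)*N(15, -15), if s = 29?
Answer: 4845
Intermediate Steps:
(-352 + s)*N(15, -15) = (-352 + 29)*(-15) = -323*(-15) = 4845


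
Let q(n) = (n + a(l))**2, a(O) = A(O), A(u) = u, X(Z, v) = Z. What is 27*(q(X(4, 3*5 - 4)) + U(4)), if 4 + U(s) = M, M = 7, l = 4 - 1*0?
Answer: 1809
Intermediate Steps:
l = 4 (l = 4 + 0 = 4)
a(O) = O
U(s) = 3 (U(s) = -4 + 7 = 3)
q(n) = (4 + n)**2 (q(n) = (n + 4)**2 = (4 + n)**2)
27*(q(X(4, 3*5 - 4)) + U(4)) = 27*((4 + 4)**2 + 3) = 27*(8**2 + 3) = 27*(64 + 3) = 27*67 = 1809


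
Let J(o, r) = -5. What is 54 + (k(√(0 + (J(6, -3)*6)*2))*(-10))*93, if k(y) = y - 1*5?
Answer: 4704 - 1860*I*√15 ≈ 4704.0 - 7203.8*I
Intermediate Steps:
k(y) = -5 + y (k(y) = y - 5 = -5 + y)
54 + (k(√(0 + (J(6, -3)*6)*2))*(-10))*93 = 54 + ((-5 + √(0 - 5*6*2))*(-10))*93 = 54 + ((-5 + √(0 - 30*2))*(-10))*93 = 54 + ((-5 + √(0 - 60))*(-10))*93 = 54 + ((-5 + √(-60))*(-10))*93 = 54 + ((-5 + 2*I*√15)*(-10))*93 = 54 + (50 - 20*I*√15)*93 = 54 + (4650 - 1860*I*√15) = 4704 - 1860*I*√15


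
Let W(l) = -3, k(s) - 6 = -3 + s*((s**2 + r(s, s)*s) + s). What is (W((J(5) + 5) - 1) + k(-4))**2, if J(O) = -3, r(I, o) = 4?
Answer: 256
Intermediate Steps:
k(s) = 3 + s*(s**2 + 5*s) (k(s) = 6 + (-3 + s*((s**2 + 4*s) + s)) = 6 + (-3 + s*(s**2 + 5*s)) = 3 + s*(s**2 + 5*s))
(W((J(5) + 5) - 1) + k(-4))**2 = (-3 + (3 + (-4)**3 + 5*(-4)**2))**2 = (-3 + (3 - 64 + 5*16))**2 = (-3 + (3 - 64 + 80))**2 = (-3 + 19)**2 = 16**2 = 256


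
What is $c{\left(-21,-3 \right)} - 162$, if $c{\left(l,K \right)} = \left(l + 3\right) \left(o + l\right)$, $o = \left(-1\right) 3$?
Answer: $270$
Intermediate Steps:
$o = -3$
$c{\left(l,K \right)} = \left(-3 + l\right) \left(3 + l\right)$ ($c{\left(l,K \right)} = \left(l + 3\right) \left(-3 + l\right) = \left(3 + l\right) \left(-3 + l\right) = \left(-3 + l\right) \left(3 + l\right)$)
$c{\left(-21,-3 \right)} - 162 = \left(-9 + \left(-21\right)^{2}\right) - 162 = \left(-9 + 441\right) - 162 = 432 - 162 = 270$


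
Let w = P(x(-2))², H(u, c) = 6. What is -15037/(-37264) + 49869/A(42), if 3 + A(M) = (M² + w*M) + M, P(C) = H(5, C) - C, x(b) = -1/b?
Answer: 423229919/25451312 ≈ 16.629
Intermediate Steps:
P(C) = 6 - C
w = 121/4 (w = (6 - (-1)/(-2))² = (6 - (-1)*(-1)/2)² = (6 - 1*½)² = (6 - ½)² = (11/2)² = 121/4 ≈ 30.250)
A(M) = -3 + M² + 125*M/4 (A(M) = -3 + ((M² + 121*M/4) + M) = -3 + (M² + 125*M/4) = -3 + M² + 125*M/4)
-15037/(-37264) + 49869/A(42) = -15037/(-37264) + 49869/(-3 + 42² + (125/4)*42) = -15037*(-1/37264) + 49869/(-3 + 1764 + 2625/2) = 15037/37264 + 49869/(6147/2) = 15037/37264 + 49869*(2/6147) = 15037/37264 + 11082/683 = 423229919/25451312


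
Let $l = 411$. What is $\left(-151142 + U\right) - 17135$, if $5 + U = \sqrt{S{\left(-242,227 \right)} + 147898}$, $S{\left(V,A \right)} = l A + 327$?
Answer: $-168282 + \sqrt{241522} \approx -1.6779 \cdot 10^{5}$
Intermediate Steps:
$S{\left(V,A \right)} = 327 + 411 A$ ($S{\left(V,A \right)} = 411 A + 327 = 327 + 411 A$)
$U = -5 + \sqrt{241522}$ ($U = -5 + \sqrt{\left(327 + 411 \cdot 227\right) + 147898} = -5 + \sqrt{\left(327 + 93297\right) + 147898} = -5 + \sqrt{93624 + 147898} = -5 + \sqrt{241522} \approx 486.45$)
$\left(-151142 + U\right) - 17135 = \left(-151142 - \left(5 - \sqrt{241522}\right)\right) - 17135 = \left(-151147 + \sqrt{241522}\right) + \left(-93159 + 76024\right) = \left(-151147 + \sqrt{241522}\right) - 17135 = -168282 + \sqrt{241522}$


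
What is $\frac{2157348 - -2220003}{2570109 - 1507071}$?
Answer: $\frac{1459117}{354346} \approx 4.1178$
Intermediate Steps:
$\frac{2157348 - -2220003}{2570109 - 1507071} = \frac{2157348 + 2220003}{1063038} = 4377351 \cdot \frac{1}{1063038} = \frac{1459117}{354346}$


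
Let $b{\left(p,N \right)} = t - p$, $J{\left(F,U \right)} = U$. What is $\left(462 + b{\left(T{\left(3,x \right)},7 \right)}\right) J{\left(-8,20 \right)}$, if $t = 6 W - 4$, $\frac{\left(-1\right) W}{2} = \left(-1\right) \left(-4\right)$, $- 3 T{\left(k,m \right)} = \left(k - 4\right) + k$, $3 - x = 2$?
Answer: $\frac{24640}{3} \approx 8213.3$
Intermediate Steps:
$x = 1$ ($x = 3 - 2 = 1$)
$T{\left(k,m \right)} = \frac{4}{3} - \frac{2 k}{3}$ ($T{\left(k,m \right)} = - \frac{\left(k - 4\right) + k}{3} = - \frac{\left(-4 + k\right) + k}{3} = - \frac{-4 + 2 k}{3} = \frac{4}{3} - \frac{2 k}{3}$)
$W = -8$ ($W = - 2 \left(\left(-1\right) \left(-4\right)\right) = \left(-2\right) 4 = -8$)
$t = -52$ ($t = 6 \left(-8\right) - 4 = -48 - 4 = -52$)
$b{\left(p,N \right)} = -52 - p$
$\left(462 + b{\left(T{\left(3,x \right)},7 \right)}\right) J{\left(-8,20 \right)} = \left(462 - \left(\frac{160}{3} - 2\right)\right) 20 = \left(462 - \frac{154}{3}\right) 20 = \frac{1232}{3} \cdot 20 = \frac{24640}{3}$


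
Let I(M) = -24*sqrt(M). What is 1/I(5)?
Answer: -sqrt(5)/120 ≈ -0.018634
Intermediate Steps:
1/I(5) = 1/(-24*sqrt(5)) = -sqrt(5)/120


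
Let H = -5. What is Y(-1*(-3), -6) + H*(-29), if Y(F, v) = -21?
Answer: 124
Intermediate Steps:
Y(-1*(-3), -6) + H*(-29) = -21 - 5*(-29) = -21 + 145 = 124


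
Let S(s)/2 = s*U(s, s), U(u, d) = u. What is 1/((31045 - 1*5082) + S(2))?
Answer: 1/25971 ≈ 3.8504e-5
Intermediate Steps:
S(s) = 2*s**2 (S(s) = 2*(s*s) = 2*s**2)
1/((31045 - 1*5082) + S(2)) = 1/((31045 - 1*5082) + 2*2**2) = 1/((31045 - 5082) + 2*4) = 1/(25963 + 8) = 1/25971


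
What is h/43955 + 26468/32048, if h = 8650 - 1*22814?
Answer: 177368267/352167460 ≈ 0.50365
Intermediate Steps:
h = -14164 (h = 8650 - 22814 = -14164)
h/43955 + 26468/32048 = -14164/43955 + 26468/32048 = -14164*1/43955 + 26468*(1/32048) = -14164/43955 + 6617/8012 = 177368267/352167460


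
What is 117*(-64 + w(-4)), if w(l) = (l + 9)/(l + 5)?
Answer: -6903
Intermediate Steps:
w(l) = (9 + l)/(5 + l)
117*(-64 + w(-4)) = 117*(-64 + (9 - 4)/(5 - 4)) = 117*(-64 + 5/1) = 117*(-64 + 1*5) = 117*(-64 + 5) = 117*(-59) = -6903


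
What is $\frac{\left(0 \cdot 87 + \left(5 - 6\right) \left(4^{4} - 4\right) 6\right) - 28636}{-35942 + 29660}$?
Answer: $\frac{15074}{3141} \approx 4.7991$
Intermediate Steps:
$\frac{\left(0 \cdot 87 + \left(5 - 6\right) \left(4^{4} - 4\right) 6\right) - 28636}{-35942 + 29660} = \frac{\left(0 + - (256 - 4) 6\right) - 28636}{-6282} = \left(\left(0 + \left(-1\right) 252 \cdot 6\right) - 28636\right) \left(- \frac{1}{6282}\right) = \left(\left(0 - 1512\right) - 28636\right) \left(- \frac{1}{6282}\right) = \left(-1512 - 28636\right) \left(- \frac{1}{6282}\right) = \left(-30148\right) \left(- \frac{1}{6282}\right) = \frac{15074}{3141}$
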